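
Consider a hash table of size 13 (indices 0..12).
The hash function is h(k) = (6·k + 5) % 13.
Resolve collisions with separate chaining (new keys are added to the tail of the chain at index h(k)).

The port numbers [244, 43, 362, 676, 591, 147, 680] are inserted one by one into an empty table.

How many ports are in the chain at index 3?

3

Insert 244: h=0, bucket 0 empty -> new chain.
Insert 43: h=3, bucket 3 empty -> new chain.
Insert 362: h=6, bucket 6 empty -> new chain.
Insert 676: h=5, bucket 5 empty -> new chain.
Insert 591: h=2, bucket 2 empty -> new chain.
Insert 147: h=3, bucket 3 nonempty -> append to chain.
Insert 680: h=3, bucket 3 nonempty -> append to chain.
Final buckets:
0: 244
1: _
2: 591
3: 43 -> 147 -> 680
4: _
5: 676
6: 362
7: _
8: _
9: _
10: _
11: _
12: _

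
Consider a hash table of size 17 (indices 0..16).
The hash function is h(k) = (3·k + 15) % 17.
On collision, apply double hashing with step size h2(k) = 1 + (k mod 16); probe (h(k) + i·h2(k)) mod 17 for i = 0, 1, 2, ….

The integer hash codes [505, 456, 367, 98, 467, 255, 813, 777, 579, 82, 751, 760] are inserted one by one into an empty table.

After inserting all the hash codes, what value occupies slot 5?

505: h=0 => slot 0
456: h=6 => slot 6
367: h=11 => slot 11
98: h=3 => slot 3
467: h=5 => slot 5
255: h=15 => slot 15
813: h=6, h2=14, probe 6,3,0,14 => slot 14
777: h=0, h2=10, probe 0,10 => slot 10
579: h=1 => slot 1
82: h=6, h2=3, probe 6,9 => slot 9
751: h=7 => slot 7
760: h=0, h2=9, probe 0,9,1,10,2 => slot 2
Table: [505, 579, 760, 98, -, 467, 456, 751, -, 82, 777, 367, -, -, 813, 255, -]

467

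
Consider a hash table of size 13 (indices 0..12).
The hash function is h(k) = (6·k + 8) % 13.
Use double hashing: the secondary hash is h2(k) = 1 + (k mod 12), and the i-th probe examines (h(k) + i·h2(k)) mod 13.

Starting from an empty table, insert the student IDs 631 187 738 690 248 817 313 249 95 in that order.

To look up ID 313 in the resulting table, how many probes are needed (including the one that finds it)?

3

631 hashes to 11; slot 11 is free → place at 11.
187 hashes to 12; slot 12 is free → place at 12.
738 hashes to 3; slot 3 is free → place at 3.
690 hashes to 1; slot 1 is free → place at 1.
248 hashes to 1, h2=9; 1 taken → place at 10.
817 hashes to 9; slot 9 is free → place at 9.
313 hashes to 1, h2=2; 1,3 taken → place at 5.
249 hashes to 7; slot 7 is free → place at 7.
95 hashes to 6; slot 6 is free → place at 6.
Table: [∅, 690, ∅, 738, ∅, 313, 95, 249, ∅, 817, 248, 631, 187]
Lookup 313: h=1, h2=2, probe 1,3,5 → found at 5.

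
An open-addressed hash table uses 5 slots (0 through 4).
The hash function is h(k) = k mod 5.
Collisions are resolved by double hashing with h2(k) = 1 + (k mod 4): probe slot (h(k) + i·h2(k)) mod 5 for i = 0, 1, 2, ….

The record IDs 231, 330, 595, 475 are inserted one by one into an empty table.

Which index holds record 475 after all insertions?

3

Insert 231: h=1, slot 1 empty → index 1.
Insert 330: h=0, slot 0 empty → index 0.
Insert 595: h=0, h2=4, slot 0 occupied → index 4.
Insert 475: h=0, h2=4, slots 0,4 occupied → index 3.
Table: [330, 231, _, 475, 595]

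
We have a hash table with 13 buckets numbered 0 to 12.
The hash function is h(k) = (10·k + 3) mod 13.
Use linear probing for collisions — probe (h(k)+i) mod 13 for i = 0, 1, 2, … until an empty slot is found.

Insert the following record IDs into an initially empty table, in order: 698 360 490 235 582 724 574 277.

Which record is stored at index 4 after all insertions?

490

698: h=2 -> slot 2
360: h=2, probe 2,3 -> slot 3
490: h=2, probe 2,3,4 -> slot 4
235: h=0 -> slot 0
582: h=12 -> slot 12
724: h=2, probe 2,3,4,5 -> slot 5
574: h=10 -> slot 10
277: h=4, probe 4,5,6 -> slot 6
Table: [235, ∅, 698, 360, 490, 724, 277, ∅, ∅, ∅, 574, ∅, 582]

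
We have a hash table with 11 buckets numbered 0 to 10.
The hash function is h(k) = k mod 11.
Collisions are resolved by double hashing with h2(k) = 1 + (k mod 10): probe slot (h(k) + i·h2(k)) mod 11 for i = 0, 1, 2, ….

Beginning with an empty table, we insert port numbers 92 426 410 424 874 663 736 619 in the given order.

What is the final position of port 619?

2

92: h=4 => slot 4
426: h=8 => slot 8
410: h=3 => slot 3
424: h=6 => slot 6
874: h=5 => slot 5
663: h=3, h2=4, probe 3,7 => slot 7
736: h=10 => slot 10
619: h=3, h2=10, probe 3,2 => slot 2
Table: [∅, ∅, 619, 410, 92, 874, 424, 663, 426, ∅, 736]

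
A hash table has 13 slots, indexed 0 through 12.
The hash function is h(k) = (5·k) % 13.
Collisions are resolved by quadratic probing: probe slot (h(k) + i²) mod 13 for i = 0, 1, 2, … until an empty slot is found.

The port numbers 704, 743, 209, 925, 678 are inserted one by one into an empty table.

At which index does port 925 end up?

1

704 hashes to 10; slot 10 is free -> place at 10.
743 hashes to 10; 10 taken -> place at 11.
209 hashes to 5; slot 5 is free -> place at 5.
925 hashes to 10; 10,11 taken -> place at 1.
678 hashes to 10; 10,11,1 taken -> place at 6.
Table: [., 925, ., ., ., 209, 678, ., ., ., 704, 743, .]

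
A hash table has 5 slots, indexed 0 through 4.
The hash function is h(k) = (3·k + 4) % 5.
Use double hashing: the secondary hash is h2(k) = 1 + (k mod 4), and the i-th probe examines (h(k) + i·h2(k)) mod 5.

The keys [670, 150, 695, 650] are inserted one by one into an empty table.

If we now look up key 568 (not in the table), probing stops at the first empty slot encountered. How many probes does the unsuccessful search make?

4

670: h=4 => slot 4
150: h=4, h2=3, probe 4,2 => slot 2
695: h=4, h2=4, probe 4,3 => slot 3
650: h=4, h2=3, probe 4,2,0 => slot 0
Table: [650, ., 150, 695, 670]
Lookup 568: h=3, h2=1, probe 3,4,0,1 → slot 1 empty, not found.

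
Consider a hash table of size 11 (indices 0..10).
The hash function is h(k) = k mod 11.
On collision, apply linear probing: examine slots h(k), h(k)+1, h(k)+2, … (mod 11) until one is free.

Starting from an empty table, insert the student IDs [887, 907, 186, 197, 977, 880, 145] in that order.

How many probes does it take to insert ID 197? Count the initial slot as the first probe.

887 hashes to 7; slot 7 is free → place at 7.
907 hashes to 5; slot 5 is free → place at 5.
186 hashes to 10; slot 10 is free → place at 10.
197 hashes to 10; 10 taken → place at 0.
977 hashes to 9; slot 9 is free → place at 9.
880 hashes to 0; 0 taken → place at 1.
145 hashes to 2; slot 2 is free → place at 2.
Table: [197, 880, 145, ∅, ∅, 907, ∅, 887, ∅, 977, 186]

2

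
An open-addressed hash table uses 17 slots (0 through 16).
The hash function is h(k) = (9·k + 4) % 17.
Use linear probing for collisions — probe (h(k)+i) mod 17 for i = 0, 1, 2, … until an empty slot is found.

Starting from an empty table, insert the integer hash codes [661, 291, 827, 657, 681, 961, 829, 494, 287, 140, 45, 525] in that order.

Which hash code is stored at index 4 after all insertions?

829

Insert 661: h=3, slot 3 empty => index 3.
Insert 291: h=5, slot 5 empty => index 5.
Insert 827: h=1, slot 1 empty => index 1.
Insert 657: h=1, slot 1 occupied => index 2.
Insert 681: h=13, slot 13 empty => index 13.
Insert 961: h=0, slot 0 empty => index 0.
Insert 829: h=2, slots 2,3 occupied => index 4.
Insert 494: h=13, slot 13 occupied => index 14.
Insert 287: h=3, slots 3,4,5 occupied => index 6.
Insert 140: h=6, slot 6 occupied => index 7.
Insert 45: h=1, slots 1,2,3,4,5,6,7 occupied => index 8.
Insert 525: h=3, slots 3,4,5,6,7,8 occupied => index 9.
Table: [961, 827, 657, 661, 829, 291, 287, 140, 45, 525, ∅, ∅, ∅, 681, 494, ∅, ∅]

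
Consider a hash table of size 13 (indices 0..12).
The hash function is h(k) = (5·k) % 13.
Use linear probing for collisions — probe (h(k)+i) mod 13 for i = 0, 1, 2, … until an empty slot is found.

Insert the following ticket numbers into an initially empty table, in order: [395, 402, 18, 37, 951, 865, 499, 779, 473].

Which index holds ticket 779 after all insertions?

395: h=12 => slot 12
402: h=8 => slot 8
18: h=12, probe 12,0 => slot 0
37: h=3 => slot 3
951: h=10 => slot 10
865: h=9 => slot 9
499: h=12, probe 12,0,1 => slot 1
779: h=8, probe 8,9,10,11 => slot 11
473: h=12, probe 12,0,1,2 => slot 2
Table: [18, 499, 473, 37, -, -, -, -, 402, 865, 951, 779, 395]

11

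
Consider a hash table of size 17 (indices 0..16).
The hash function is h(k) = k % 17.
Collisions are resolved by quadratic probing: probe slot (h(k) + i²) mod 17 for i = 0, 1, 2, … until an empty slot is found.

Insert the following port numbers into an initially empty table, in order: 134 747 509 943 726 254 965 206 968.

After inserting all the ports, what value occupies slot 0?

509

134: h=15 → slot 15
747: h=16 → slot 16
509: h=16, probe 16,0 → slot 0
943: h=8 → slot 8
726: h=12 → slot 12
254: h=16, probe 16,0,3 → slot 3
965: h=13 → slot 13
206: h=2 → slot 2
968: h=16, probe 16,0,3,8,15,7 → slot 7
Table: [509, _, 206, 254, _, _, _, 968, 943, _, _, _, 726, 965, _, 134, 747]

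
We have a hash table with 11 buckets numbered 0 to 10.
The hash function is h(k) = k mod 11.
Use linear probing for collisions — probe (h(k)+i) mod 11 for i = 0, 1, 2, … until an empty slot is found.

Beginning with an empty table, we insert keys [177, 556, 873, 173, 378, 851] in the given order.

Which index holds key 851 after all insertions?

177: h=1 => slot 1
556: h=6 => slot 6
873: h=4 => slot 4
173: h=8 => slot 8
378: h=4, probe 4,5 => slot 5
851: h=4, probe 4,5,6,7 => slot 7
Table: [_, 177, _, _, 873, 378, 556, 851, 173, _, _]

7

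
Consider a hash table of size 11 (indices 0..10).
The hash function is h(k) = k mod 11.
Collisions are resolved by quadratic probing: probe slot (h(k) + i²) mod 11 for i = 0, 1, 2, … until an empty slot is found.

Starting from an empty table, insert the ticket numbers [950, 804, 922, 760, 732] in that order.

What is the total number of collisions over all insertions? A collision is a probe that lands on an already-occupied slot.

950: h=4 → slot 4
804: h=1 → slot 1
922: h=9 → slot 9
760: h=1, probe 1,2 → slot 2
732: h=6 → slot 6
Table: [., 804, 760, ., 950, ., 732, ., ., 922, .]

1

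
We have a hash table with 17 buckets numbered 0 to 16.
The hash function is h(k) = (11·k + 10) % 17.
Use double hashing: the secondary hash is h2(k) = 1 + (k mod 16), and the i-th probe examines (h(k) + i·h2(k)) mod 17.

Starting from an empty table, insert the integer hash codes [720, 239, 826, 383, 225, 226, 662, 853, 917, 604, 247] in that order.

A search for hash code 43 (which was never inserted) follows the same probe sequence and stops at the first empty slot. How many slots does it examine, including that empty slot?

720 hashes to 8; slot 8 is free → place at 8.
239 hashes to 4; slot 4 is free → place at 4.
826 hashes to 1; slot 1 is free → place at 1.
383 hashes to 7; slot 7 is free → place at 7.
225 hashes to 3; slot 3 is free → place at 3.
226 hashes to 14; slot 14 is free → place at 14.
662 hashes to 16; slot 16 is free → place at 16.
853 hashes to 9; slot 9 is free → place at 9.
917 hashes to 16, h2=6; 16 taken → place at 5.
604 hashes to 7, h2=13; 7,3,16 taken → place at 12.
247 hashes to 7, h2=8; 7 taken → place at 15.
Table: [—, 826, —, 225, 239, 917, —, 383, 720, 853, —, —, 604, —, 226, 247, 662]
Lookup 43: h=7, h2=12, probe 7,2 → slot 2 empty, not found.

2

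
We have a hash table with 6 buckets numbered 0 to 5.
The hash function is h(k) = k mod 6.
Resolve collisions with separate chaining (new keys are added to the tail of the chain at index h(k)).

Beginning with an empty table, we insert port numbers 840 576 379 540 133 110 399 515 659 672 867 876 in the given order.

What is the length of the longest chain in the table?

5

Insert 840: h=0, bucket 0 empty -> new chain.
Insert 576: h=0, bucket 0 nonempty -> append to chain.
Insert 379: h=1, bucket 1 empty -> new chain.
Insert 540: h=0, bucket 0 nonempty -> append to chain.
Insert 133: h=1, bucket 1 nonempty -> append to chain.
Insert 110: h=2, bucket 2 empty -> new chain.
Insert 399: h=3, bucket 3 empty -> new chain.
Insert 515: h=5, bucket 5 empty -> new chain.
Insert 659: h=5, bucket 5 nonempty -> append to chain.
Insert 672: h=0, bucket 0 nonempty -> append to chain.
Insert 867: h=3, bucket 3 nonempty -> append to chain.
Insert 876: h=0, bucket 0 nonempty -> append to chain.
Final buckets:
0: 840 -> 576 -> 540 -> 672 -> 876
1: 379 -> 133
2: 110
3: 399 -> 867
4: —
5: 515 -> 659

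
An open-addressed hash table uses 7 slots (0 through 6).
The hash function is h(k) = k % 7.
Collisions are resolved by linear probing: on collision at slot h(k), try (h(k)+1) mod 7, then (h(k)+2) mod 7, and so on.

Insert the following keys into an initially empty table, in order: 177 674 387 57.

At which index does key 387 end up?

4

177: h=2 => slot 2
674: h=2, probe 2,3 => slot 3
387: h=2, probe 2,3,4 => slot 4
57: h=1 => slot 1
Table: [_, 57, 177, 674, 387, _, _]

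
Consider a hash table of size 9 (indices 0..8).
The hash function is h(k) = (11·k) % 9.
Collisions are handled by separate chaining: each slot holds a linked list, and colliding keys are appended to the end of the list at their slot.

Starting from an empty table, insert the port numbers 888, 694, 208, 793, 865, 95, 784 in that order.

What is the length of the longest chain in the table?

5

888 -> bucket 3
694 -> bucket 2
208 -> bucket 2 (collision)
793 -> bucket 2 (collision)
865 -> bucket 2 (collision)
95 -> bucket 1
784 -> bucket 2 (collision)
Final buckets:
0: —
1: 95
2: 694 -> 208 -> 793 -> 865 -> 784
3: 888
4: —
5: —
6: —
7: —
8: —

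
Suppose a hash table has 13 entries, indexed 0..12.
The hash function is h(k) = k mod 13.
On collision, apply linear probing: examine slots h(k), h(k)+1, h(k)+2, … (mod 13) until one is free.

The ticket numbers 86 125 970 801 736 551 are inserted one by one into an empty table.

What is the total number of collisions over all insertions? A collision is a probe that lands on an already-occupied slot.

10

86 hashes to 8; slot 8 is free => place at 8.
125 hashes to 8; 8 taken => place at 9.
970 hashes to 8; 8,9 taken => place at 10.
801 hashes to 8; 8,9,10 taken => place at 11.
736 hashes to 8; 8,9,10,11 taken => place at 12.
551 hashes to 5; slot 5 is free => place at 5.
Table: [-, -, -, -, -, 551, -, -, 86, 125, 970, 801, 736]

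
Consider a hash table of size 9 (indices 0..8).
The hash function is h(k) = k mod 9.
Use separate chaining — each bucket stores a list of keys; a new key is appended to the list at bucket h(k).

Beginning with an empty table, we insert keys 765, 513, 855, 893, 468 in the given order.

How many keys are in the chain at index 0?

4

765 -> bucket 0
513 -> bucket 0 (collision)
855 -> bucket 0 (collision)
893 -> bucket 2
468 -> bucket 0 (collision)
Final buckets:
0: 765 -> 513 -> 855 -> 468
1: -
2: 893
3: -
4: -
5: -
6: -
7: -
8: -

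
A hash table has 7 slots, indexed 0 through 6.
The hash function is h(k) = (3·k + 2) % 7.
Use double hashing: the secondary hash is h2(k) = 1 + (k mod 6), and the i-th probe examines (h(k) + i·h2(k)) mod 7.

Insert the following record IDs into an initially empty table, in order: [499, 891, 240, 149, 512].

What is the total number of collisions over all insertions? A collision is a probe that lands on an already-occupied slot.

5

499 hashes to 1; slot 1 is free -> place at 1.
891 hashes to 1, h2=4; 1 taken -> place at 5.
240 hashes to 1, h2=1; 1 taken -> place at 2.
149 hashes to 1, h2=6; 1 taken -> place at 0.
512 hashes to 5, h2=3; 5,1 taken -> place at 4.
Table: [149, 499, 240, -, 512, 891, -]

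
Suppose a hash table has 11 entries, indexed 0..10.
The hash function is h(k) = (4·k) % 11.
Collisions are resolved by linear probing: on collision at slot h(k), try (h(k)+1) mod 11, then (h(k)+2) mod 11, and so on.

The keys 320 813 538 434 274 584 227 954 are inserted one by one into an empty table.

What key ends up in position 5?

584

320 hashes to 4; slot 4 is free -> place at 4.
813 hashes to 7; slot 7 is free -> place at 7.
538 hashes to 7; 7 taken -> place at 8.
434 hashes to 9; slot 9 is free -> place at 9.
274 hashes to 7; 7,8,9 taken -> place at 10.
584 hashes to 4; 4 taken -> place at 5.
227 hashes to 6; slot 6 is free -> place at 6.
954 hashes to 10; 10 taken -> place at 0.
Table: [954, _, _, _, 320, 584, 227, 813, 538, 434, 274]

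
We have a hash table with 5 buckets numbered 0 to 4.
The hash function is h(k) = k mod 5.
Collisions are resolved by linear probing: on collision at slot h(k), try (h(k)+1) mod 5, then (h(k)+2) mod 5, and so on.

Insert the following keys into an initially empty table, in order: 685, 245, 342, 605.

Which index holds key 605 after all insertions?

685 hashes to 0; slot 0 is free => place at 0.
245 hashes to 0; 0 taken => place at 1.
342 hashes to 2; slot 2 is free => place at 2.
605 hashes to 0; 0,1,2 taken => place at 3.
Table: [685, 245, 342, 605, .]

3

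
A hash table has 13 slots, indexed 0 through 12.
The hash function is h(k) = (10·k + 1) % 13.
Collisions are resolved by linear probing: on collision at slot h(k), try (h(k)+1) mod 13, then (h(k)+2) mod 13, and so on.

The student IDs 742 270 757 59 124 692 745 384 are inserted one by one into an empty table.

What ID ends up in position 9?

384

Insert 742: h=11, slot 11 empty → index 11.
Insert 270: h=10, slot 10 empty → index 10.
Insert 757: h=5, slot 5 empty → index 5.
Insert 59: h=6, slot 6 empty → index 6.
Insert 124: h=6, slot 6 occupied → index 7.
Insert 692: h=5, slots 5,6,7 occupied → index 8.
Insert 745: h=2, slot 2 empty → index 2.
Insert 384: h=6, slots 6,7,8 occupied → index 9.
Table: [∅, ∅, 745, ∅, ∅, 757, 59, 124, 692, 384, 270, 742, ∅]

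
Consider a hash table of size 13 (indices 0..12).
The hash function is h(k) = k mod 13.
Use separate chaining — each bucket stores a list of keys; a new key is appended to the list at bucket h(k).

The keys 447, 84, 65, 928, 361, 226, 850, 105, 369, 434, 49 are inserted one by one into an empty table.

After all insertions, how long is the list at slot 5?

6

447 → bucket 5
84 → bucket 6
65 → bucket 0
928 → bucket 5 (collision)
361 → bucket 10
226 → bucket 5 (collision)
850 → bucket 5 (collision)
105 → bucket 1
369 → bucket 5 (collision)
434 → bucket 5 (collision)
49 → bucket 10 (collision)
Final buckets:
0: 65
1: 105
2: _
3: _
4: _
5: 447 -> 928 -> 226 -> 850 -> 369 -> 434
6: 84
7: _
8: _
9: _
10: 361 -> 49
11: _
12: _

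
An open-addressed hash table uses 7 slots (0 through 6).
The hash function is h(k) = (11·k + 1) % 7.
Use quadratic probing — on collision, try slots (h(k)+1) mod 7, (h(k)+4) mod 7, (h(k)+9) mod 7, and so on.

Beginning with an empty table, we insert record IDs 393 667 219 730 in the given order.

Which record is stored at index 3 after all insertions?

Insert 393: h=5, slot 5 empty -> index 5.
Insert 667: h=2, slot 2 empty -> index 2.
Insert 219: h=2, slot 2 occupied -> index 3.
Insert 730: h=2, slots 2,3 occupied -> index 6.
Table: [-, -, 667, 219, -, 393, 730]

219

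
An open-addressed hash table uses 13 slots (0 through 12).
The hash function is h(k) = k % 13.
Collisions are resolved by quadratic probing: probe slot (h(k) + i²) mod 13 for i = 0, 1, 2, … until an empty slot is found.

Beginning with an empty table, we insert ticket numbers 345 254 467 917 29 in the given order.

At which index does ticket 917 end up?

11

Insert 345: h=7, slot 7 empty -> index 7.
Insert 254: h=7, slot 7 occupied -> index 8.
Insert 467: h=12, slot 12 empty -> index 12.
Insert 917: h=7, slots 7,8 occupied -> index 11.
Insert 29: h=3, slot 3 empty -> index 3.
Table: [., ., ., 29, ., ., ., 345, 254, ., ., 917, 467]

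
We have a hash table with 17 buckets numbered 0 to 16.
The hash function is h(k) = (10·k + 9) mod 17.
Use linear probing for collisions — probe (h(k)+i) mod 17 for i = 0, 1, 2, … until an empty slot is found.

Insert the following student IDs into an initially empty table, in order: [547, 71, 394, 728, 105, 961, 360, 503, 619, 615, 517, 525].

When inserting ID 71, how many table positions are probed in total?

Insert 547: h=5, slot 5 empty → index 5.
Insert 71: h=5, slot 5 occupied → index 6.
Insert 394: h=5, slots 5,6 occupied → index 7.
Insert 728: h=13, slot 13 empty → index 13.
Insert 105: h=5, slots 5,6,7 occupied → index 8.
Insert 961: h=14, slot 14 empty → index 14.
Insert 360: h=5, slots 5,6,7,8 occupied → index 9.
Insert 503: h=7, slots 7,8,9 occupied → index 10.
Insert 619: h=11, slot 11 empty → index 11.
Insert 615: h=5, slots 5,6,7,8,9,10,11 occupied → index 12.
Insert 517: h=11, slots 11,12,13,14 occupied → index 15.
Insert 525: h=6, slots 6,7,8,9,10,11,12,13,14,15 occupied → index 16.
Table: [-, -, -, -, -, 547, 71, 394, 105, 360, 503, 619, 615, 728, 961, 517, 525]

2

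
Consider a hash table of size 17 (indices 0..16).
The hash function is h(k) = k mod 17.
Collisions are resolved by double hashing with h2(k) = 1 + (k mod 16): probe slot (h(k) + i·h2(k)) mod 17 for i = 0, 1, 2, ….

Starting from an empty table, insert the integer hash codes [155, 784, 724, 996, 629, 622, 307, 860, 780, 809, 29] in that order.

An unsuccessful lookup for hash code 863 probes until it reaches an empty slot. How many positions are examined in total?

155: h=2 -> slot 2
784: h=2, h2=1, probe 2,3 -> slot 3
724: h=10 -> slot 10
996: h=10, h2=5, probe 10,15 -> slot 15
629: h=0 -> slot 0
622: h=10, h2=15, probe 10,8 -> slot 8
307: h=1 -> slot 1
860: h=10, h2=13, probe 10,6 -> slot 6
780: h=15, h2=13, probe 15,11 -> slot 11
809: h=10, h2=10, probe 10,3,13 -> slot 13
29: h=12 -> slot 12
Table: [629, 307, 155, 784, ., ., 860, ., 622, ., 724, 780, 29, 809, ., 996, .]
Lookup 863: h=13, h2=16, probe 13,12,11,10,9 → slot 9 empty, not found.

5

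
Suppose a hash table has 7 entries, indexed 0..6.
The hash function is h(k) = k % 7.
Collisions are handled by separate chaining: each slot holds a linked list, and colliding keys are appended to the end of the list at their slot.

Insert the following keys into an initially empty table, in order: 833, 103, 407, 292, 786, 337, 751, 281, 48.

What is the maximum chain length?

3

Insert 833: h=0, bucket 0 empty -> new chain.
Insert 103: h=5, bucket 5 empty -> new chain.
Insert 407: h=1, bucket 1 empty -> new chain.
Insert 292: h=5, bucket 5 nonempty -> append to chain.
Insert 786: h=2, bucket 2 empty -> new chain.
Insert 337: h=1, bucket 1 nonempty -> append to chain.
Insert 751: h=2, bucket 2 nonempty -> append to chain.
Insert 281: h=1, bucket 1 nonempty -> append to chain.
Insert 48: h=6, bucket 6 empty -> new chain.
Final buckets:
0: 833
1: 407 -> 337 -> 281
2: 786 -> 751
3: —
4: —
5: 103 -> 292
6: 48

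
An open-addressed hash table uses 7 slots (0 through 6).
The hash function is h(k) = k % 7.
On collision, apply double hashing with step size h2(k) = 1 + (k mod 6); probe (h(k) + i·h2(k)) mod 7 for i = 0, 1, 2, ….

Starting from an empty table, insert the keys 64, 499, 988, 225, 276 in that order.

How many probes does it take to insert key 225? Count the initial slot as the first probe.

2

Insert 64: h=1, slot 1 empty → index 1.
Insert 499: h=2, slot 2 empty → index 2.
Insert 988: h=1, h2=5, slot 1 occupied → index 6.
Insert 225: h=1, h2=4, slot 1 occupied → index 5.
Insert 276: h=3, slot 3 empty → index 3.
Table: [-, 64, 499, 276, -, 225, 988]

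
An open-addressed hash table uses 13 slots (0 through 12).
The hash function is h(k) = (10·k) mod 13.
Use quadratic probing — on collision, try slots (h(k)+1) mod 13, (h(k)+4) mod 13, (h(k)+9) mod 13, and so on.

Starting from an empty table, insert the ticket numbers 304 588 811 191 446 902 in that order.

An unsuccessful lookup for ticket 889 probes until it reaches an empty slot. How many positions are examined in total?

4

304: h=11 → slot 11
588: h=4 → slot 4
811: h=11, probe 11,12 → slot 12
191: h=12, probe 12,0 → slot 0
446: h=1 → slot 1
902: h=11, probe 11,12,2 → slot 2
Table: [191, 446, 902, ., 588, ., ., ., ., ., ., 304, 811]
Lookup 889: h=11, probe 11,12,2,7 → slot 7 empty, not found.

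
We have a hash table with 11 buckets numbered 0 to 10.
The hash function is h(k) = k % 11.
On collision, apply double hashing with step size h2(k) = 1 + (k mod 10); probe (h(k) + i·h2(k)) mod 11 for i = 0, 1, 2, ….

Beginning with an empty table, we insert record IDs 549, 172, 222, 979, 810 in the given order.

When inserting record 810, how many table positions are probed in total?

2

549 hashes to 10; slot 10 is free -> place at 10.
172 hashes to 7; slot 7 is free -> place at 7.
222 hashes to 2; slot 2 is free -> place at 2.
979 hashes to 0; slot 0 is free -> place at 0.
810 hashes to 7, h2=1; 7 taken -> place at 8.
Table: [979, _, 222, _, _, _, _, 172, 810, _, 549]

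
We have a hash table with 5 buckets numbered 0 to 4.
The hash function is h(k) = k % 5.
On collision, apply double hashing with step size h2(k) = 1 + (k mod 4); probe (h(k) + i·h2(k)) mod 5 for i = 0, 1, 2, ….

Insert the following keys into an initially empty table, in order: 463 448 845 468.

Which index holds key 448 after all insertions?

4

Insert 463: h=3, slot 3 empty -> index 3.
Insert 448: h=3, h2=1, slot 3 occupied -> index 4.
Insert 845: h=0, slot 0 empty -> index 0.
Insert 468: h=3, h2=1, slots 3,4,0 occupied -> index 1.
Table: [845, 468, _, 463, 448]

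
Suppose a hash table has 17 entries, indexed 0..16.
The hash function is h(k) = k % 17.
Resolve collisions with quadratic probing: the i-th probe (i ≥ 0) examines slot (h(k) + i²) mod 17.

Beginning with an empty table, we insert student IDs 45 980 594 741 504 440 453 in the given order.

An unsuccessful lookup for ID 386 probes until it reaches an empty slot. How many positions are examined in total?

2

45 hashes to 11; slot 11 is free -> place at 11.
980 hashes to 11; 11 taken -> place at 12.
594 hashes to 16; slot 16 is free -> place at 16.
741 hashes to 10; slot 10 is free -> place at 10.
504 hashes to 11; 11,12 taken -> place at 15.
440 hashes to 15; 15,16 taken -> place at 2.
453 hashes to 11; 11,12,15 taken -> place at 3.
Table: [., ., 440, 453, ., ., ., ., ., ., 741, 45, 980, ., ., 504, 594]
Lookup 386: h=12, probe 12,13 → slot 13 empty, not found.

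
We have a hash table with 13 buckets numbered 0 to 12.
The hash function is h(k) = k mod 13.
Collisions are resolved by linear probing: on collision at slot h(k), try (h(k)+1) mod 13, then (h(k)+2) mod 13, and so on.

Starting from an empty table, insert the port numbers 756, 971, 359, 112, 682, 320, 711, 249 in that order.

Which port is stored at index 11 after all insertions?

320

Insert 756: h=2, slot 2 empty => index 2.
Insert 971: h=9, slot 9 empty => index 9.
Insert 359: h=8, slot 8 empty => index 8.
Insert 112: h=8, slots 8,9 occupied => index 10.
Insert 682: h=6, slot 6 empty => index 6.
Insert 320: h=8, slots 8,9,10 occupied => index 11.
Insert 711: h=9, slots 9,10,11 occupied => index 12.
Insert 249: h=2, slot 2 occupied => index 3.
Table: [-, -, 756, 249, -, -, 682, -, 359, 971, 112, 320, 711]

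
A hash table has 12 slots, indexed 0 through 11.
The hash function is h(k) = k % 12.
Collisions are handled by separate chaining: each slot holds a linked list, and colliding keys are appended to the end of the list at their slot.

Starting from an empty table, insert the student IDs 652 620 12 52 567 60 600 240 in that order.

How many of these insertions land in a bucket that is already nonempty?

4

Insert 652: h=4, bucket 4 empty -> new chain.
Insert 620: h=8, bucket 8 empty -> new chain.
Insert 12: h=0, bucket 0 empty -> new chain.
Insert 52: h=4, bucket 4 nonempty -> append to chain.
Insert 567: h=3, bucket 3 empty -> new chain.
Insert 60: h=0, bucket 0 nonempty -> append to chain.
Insert 600: h=0, bucket 0 nonempty -> append to chain.
Insert 240: h=0, bucket 0 nonempty -> append to chain.
Final buckets:
0: 12 -> 60 -> 600 -> 240
1: —
2: —
3: 567
4: 652 -> 52
5: —
6: —
7: —
8: 620
9: —
10: —
11: —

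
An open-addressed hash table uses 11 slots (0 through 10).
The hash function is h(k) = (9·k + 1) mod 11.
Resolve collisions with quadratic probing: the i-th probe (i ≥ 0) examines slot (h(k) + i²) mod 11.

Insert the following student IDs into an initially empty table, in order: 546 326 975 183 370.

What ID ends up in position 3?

546 hashes to 9; slot 9 is free -> place at 9.
326 hashes to 9; 9 taken -> place at 10.
975 hashes to 9; 9,10 taken -> place at 2.
183 hashes to 9; 9,10,2 taken -> place at 7.
370 hashes to 9; 9,10,2,7 taken -> place at 3.
Table: [-, -, 975, 370, -, -, -, 183, -, 546, 326]

370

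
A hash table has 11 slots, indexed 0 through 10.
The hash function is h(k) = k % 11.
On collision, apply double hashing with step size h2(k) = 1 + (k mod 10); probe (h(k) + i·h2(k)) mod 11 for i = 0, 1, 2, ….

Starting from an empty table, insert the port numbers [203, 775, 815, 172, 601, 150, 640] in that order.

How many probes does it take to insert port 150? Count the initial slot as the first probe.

2

Insert 203: h=5, slot 5 empty => index 5.
Insert 775: h=5, h2=6, slot 5 occupied => index 0.
Insert 815: h=1, slot 1 empty => index 1.
Insert 172: h=7, slot 7 empty => index 7.
Insert 601: h=7, h2=2, slot 7 occupied => index 9.
Insert 150: h=7, h2=1, slot 7 occupied => index 8.
Insert 640: h=2, slot 2 empty => index 2.
Table: [775, 815, 640, -, -, 203, -, 172, 150, 601, -]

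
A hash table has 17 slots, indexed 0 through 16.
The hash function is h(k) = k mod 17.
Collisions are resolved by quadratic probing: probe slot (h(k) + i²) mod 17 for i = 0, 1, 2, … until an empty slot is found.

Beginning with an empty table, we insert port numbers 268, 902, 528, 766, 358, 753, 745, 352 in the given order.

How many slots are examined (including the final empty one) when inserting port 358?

4

268 hashes to 13; slot 13 is free => place at 13.
902 hashes to 1; slot 1 is free => place at 1.
528 hashes to 1; 1 taken => place at 2.
766 hashes to 1; 1,2 taken => place at 5.
358 hashes to 1; 1,2,5 taken => place at 10.
753 hashes to 5; 5 taken => place at 6.
745 hashes to 14; slot 14 is free => place at 14.
352 hashes to 12; slot 12 is free => place at 12.
Table: [_, 902, 528, _, _, 766, 753, _, _, _, 358, _, 352, 268, 745, _, _]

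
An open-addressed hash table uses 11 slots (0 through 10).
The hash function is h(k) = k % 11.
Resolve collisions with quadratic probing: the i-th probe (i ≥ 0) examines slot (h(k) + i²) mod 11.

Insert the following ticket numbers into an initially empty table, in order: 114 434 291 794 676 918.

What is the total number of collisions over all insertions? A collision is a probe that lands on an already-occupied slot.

Insert 114: h=4, slot 4 empty => index 4.
Insert 434: h=5, slot 5 empty => index 5.
Insert 291: h=5, slot 5 occupied => index 6.
Insert 794: h=2, slot 2 empty => index 2.
Insert 676: h=5, slots 5,6 occupied => index 9.
Insert 918: h=5, slots 5,6,9 occupied => index 3.
Table: [—, —, 794, 918, 114, 434, 291, —, —, 676, —]

6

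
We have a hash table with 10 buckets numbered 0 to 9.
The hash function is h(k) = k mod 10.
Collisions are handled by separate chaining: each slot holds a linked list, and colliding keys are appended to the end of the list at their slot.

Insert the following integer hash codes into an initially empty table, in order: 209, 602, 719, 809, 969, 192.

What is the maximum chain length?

Insert 209: h=9, bucket 9 empty -> new chain.
Insert 602: h=2, bucket 2 empty -> new chain.
Insert 719: h=9, bucket 9 nonempty -> append to chain.
Insert 809: h=9, bucket 9 nonempty -> append to chain.
Insert 969: h=9, bucket 9 nonempty -> append to chain.
Insert 192: h=2, bucket 2 nonempty -> append to chain.
Final buckets:
0: —
1: —
2: 602 -> 192
3: —
4: —
5: —
6: —
7: —
8: —
9: 209 -> 719 -> 809 -> 969

4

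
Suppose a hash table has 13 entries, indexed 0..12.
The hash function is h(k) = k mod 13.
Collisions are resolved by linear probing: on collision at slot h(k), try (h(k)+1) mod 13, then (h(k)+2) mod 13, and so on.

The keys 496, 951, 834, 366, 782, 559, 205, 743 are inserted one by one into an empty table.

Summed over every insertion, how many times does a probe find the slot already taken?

Insert 496: h=2, slot 2 empty -> index 2.
Insert 951: h=2, slot 2 occupied -> index 3.
Insert 834: h=2, slots 2,3 occupied -> index 4.
Insert 366: h=2, slots 2,3,4 occupied -> index 5.
Insert 782: h=2, slots 2,3,4,5 occupied -> index 6.
Insert 559: h=0, slot 0 empty -> index 0.
Insert 205: h=10, slot 10 empty -> index 10.
Insert 743: h=2, slots 2,3,4,5,6 occupied -> index 7.
Table: [559, ∅, 496, 951, 834, 366, 782, 743, ∅, ∅, 205, ∅, ∅]

15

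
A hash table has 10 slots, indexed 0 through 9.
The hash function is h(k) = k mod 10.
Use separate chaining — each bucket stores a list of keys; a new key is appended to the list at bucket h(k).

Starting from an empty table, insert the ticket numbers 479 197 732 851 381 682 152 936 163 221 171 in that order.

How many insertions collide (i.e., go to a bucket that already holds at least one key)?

479 -> bucket 9
197 -> bucket 7
732 -> bucket 2
851 -> bucket 1
381 -> bucket 1 (collision)
682 -> bucket 2 (collision)
152 -> bucket 2 (collision)
936 -> bucket 6
163 -> bucket 3
221 -> bucket 1 (collision)
171 -> bucket 1 (collision)
Final buckets:
0: -
1: 851 -> 381 -> 221 -> 171
2: 732 -> 682 -> 152
3: 163
4: -
5: -
6: 936
7: 197
8: -
9: 479

5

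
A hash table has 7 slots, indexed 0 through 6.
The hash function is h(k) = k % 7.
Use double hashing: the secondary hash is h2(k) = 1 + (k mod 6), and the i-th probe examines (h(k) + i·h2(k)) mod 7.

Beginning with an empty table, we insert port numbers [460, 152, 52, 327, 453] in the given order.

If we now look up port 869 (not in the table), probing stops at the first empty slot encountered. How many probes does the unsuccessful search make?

460: h=5 => slot 5
152: h=5, h2=3, probe 5,1 => slot 1
52: h=3 => slot 3
327: h=5, h2=4, probe 5,2 => slot 2
453: h=5, h2=4, probe 5,2,6 => slot 6
Table: [_, 152, 327, 52, _, 460, 453]
Lookup 869: h=1, h2=6, probe 1,0 → slot 0 empty, not found.

2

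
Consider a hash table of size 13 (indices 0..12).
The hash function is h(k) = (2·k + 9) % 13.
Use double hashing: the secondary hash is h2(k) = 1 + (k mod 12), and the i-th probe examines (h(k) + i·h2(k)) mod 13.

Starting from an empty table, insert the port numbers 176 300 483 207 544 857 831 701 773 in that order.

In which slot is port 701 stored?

176 hashes to 10; slot 10 is free => place at 10.
300 hashes to 11; slot 11 is free => place at 11.
483 hashes to 0; slot 0 is free => place at 0.
207 hashes to 7; slot 7 is free => place at 7.
544 hashes to 5; slot 5 is free => place at 5.
857 hashes to 7, h2=6; 7,0 taken => place at 6.
831 hashes to 7, h2=4; 7,11 taken => place at 2.
701 hashes to 7, h2=6; 7,0,6 taken => place at 12.
773 hashes to 8; slot 8 is free => place at 8.
Table: [483, ., 831, ., ., 544, 857, 207, 773, ., 176, 300, 701]

12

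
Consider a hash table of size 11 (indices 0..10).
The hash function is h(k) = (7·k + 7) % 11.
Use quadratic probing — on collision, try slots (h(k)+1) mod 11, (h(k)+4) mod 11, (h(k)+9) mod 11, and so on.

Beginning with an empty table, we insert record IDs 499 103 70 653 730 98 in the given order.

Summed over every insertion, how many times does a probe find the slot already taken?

499 hashes to 2; slot 2 is free → place at 2.
103 hashes to 2; 2 taken → place at 3.
70 hashes to 2; 2,3 taken → place at 6.
653 hashes to 2; 2,3,6 taken → place at 0.
730 hashes to 2; 2,3,6,0 taken → place at 7.
98 hashes to 0; 0 taken → place at 1.
Table: [653, 98, 499, 103, ., ., 70, 730, ., ., .]

11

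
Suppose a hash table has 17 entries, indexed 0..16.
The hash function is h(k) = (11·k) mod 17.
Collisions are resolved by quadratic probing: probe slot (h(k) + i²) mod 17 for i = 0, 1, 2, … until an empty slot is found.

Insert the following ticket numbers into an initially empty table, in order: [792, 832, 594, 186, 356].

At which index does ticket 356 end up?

792: h=8 → slot 8
832: h=6 → slot 6
594: h=6, probe 6,7 → slot 7
186: h=6, probe 6,7,10 → slot 10
356: h=6, probe 6,7,10,15 → slot 15
Table: [∅, ∅, ∅, ∅, ∅, ∅, 832, 594, 792, ∅, 186, ∅, ∅, ∅, ∅, 356, ∅]

15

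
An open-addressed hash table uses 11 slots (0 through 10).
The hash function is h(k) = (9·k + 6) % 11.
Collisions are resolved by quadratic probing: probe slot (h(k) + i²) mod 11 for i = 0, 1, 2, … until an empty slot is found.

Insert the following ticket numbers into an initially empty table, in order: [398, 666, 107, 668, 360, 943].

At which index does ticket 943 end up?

4

Insert 398: h=2, slot 2 empty => index 2.
Insert 666: h=5, slot 5 empty => index 5.
Insert 107: h=1, slot 1 empty => index 1.
Insert 668: h=1, slots 1,2,5 occupied => index 10.
Insert 360: h=1, slots 1,2,5,10 occupied => index 6.
Insert 943: h=1, slots 1,2,5,10,6 occupied => index 4.
Table: [∅, 107, 398, ∅, 943, 666, 360, ∅, ∅, ∅, 668]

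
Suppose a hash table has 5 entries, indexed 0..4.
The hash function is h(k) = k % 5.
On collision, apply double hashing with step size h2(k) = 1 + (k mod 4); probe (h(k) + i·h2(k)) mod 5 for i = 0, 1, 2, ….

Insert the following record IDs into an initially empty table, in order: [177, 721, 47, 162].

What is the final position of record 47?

Insert 177: h=2, slot 2 empty -> index 2.
Insert 721: h=1, slot 1 empty -> index 1.
Insert 47: h=2, h2=4, slots 2,1 occupied -> index 0.
Insert 162: h=2, h2=3, slots 2,0 occupied -> index 3.
Table: [47, 721, 177, 162, -]

0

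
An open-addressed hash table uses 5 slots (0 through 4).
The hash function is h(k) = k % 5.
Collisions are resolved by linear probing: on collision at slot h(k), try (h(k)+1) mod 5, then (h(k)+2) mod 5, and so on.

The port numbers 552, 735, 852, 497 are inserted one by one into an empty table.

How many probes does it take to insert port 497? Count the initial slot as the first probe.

3

Insert 552: h=2, slot 2 empty → index 2.
Insert 735: h=0, slot 0 empty → index 0.
Insert 852: h=2, slot 2 occupied → index 3.
Insert 497: h=2, slots 2,3 occupied → index 4.
Table: [735, —, 552, 852, 497]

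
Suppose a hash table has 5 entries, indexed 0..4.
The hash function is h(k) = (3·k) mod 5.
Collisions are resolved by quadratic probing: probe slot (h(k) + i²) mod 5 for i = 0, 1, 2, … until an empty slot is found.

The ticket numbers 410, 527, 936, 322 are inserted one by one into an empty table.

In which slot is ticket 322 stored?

410: h=0 → slot 0
527: h=1 → slot 1
936: h=3 → slot 3
322: h=1, probe 1,2 → slot 2
Table: [410, 527, 322, 936, ∅]

2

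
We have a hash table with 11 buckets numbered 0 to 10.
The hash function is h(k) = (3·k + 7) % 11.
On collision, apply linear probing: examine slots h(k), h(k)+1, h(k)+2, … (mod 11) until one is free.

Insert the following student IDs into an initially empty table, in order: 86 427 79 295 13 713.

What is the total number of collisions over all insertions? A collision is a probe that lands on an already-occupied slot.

13

86 hashes to 1; slot 1 is free => place at 1.
427 hashes to 1; 1 taken => place at 2.
79 hashes to 2; 2 taken => place at 3.
295 hashes to 1; 1,2,3 taken => place at 4.
13 hashes to 2; 2,3,4 taken => place at 5.
713 hashes to 1; 1,2,3,4,5 taken => place at 6.
Table: [., 86, 427, 79, 295, 13, 713, ., ., ., .]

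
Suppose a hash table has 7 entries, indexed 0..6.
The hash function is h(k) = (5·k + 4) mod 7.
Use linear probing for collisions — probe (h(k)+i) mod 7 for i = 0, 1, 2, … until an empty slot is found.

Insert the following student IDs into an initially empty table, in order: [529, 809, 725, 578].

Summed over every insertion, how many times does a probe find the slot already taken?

Insert 529: h=3, slot 3 empty => index 3.
Insert 809: h=3, slot 3 occupied => index 4.
Insert 725: h=3, slots 3,4 occupied => index 5.
Insert 578: h=3, slots 3,4,5 occupied => index 6.
Table: [∅, ∅, ∅, 529, 809, 725, 578]

6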